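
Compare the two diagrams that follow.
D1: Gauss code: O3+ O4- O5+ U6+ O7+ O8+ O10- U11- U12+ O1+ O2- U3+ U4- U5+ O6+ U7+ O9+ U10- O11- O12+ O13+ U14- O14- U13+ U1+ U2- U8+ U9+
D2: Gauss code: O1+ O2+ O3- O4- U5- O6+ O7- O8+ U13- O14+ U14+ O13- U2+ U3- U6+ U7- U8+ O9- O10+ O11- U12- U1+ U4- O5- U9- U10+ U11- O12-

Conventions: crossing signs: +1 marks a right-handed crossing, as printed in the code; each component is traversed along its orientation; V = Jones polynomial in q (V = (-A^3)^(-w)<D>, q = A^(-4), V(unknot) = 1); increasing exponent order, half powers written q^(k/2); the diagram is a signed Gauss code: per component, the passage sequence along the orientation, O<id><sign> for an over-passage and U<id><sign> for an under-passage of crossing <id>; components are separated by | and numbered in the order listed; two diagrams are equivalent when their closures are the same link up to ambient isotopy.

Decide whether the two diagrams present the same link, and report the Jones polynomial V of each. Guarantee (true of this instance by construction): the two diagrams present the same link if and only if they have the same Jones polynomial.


same link: no
V(D1) = q + q^3 - q^4  [14 crossings, <D> = -A^-4 + 1 + A^8, w = +4]
V(D2) = -q^-4 + q^-3 + q^-1  (w -2, c 14, <D> = A^-2 + A^6 - A^10)
note: V(q) takes 2 values over 2 diagrams, fixing the grouping


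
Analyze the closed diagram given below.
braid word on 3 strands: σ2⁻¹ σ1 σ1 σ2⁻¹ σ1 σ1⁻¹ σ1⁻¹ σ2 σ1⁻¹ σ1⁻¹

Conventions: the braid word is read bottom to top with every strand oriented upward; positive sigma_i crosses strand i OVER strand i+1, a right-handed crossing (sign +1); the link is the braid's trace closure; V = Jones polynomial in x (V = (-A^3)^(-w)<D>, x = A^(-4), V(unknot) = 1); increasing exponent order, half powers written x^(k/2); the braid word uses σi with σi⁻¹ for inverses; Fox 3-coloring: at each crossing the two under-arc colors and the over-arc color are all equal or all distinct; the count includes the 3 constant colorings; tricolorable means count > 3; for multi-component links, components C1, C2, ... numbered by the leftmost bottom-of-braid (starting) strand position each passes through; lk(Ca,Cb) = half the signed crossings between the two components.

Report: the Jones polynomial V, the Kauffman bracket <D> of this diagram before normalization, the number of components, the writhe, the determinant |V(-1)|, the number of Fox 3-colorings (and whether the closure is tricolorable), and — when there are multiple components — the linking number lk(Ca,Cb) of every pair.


Jones polynomial: V(x) = -x^-5 + x^-4 - x^-3 + 2x^-2 - x^-1 + 2 - x
<D> = -A^-10 + 2A^-6 - A^-2 + 2A^2 - A^6 + A^10 - A^14; writhe -2
components 1, writhe -2 (10 crossings)
3-colorings: 9 of 3^10, det 9 — tricolorable
note: the word shrinks to σ2⁻¹ σ1 σ1 σ2⁻¹ σ1⁻¹ σ2 σ1⁻¹ σ1⁻¹ after cancelling


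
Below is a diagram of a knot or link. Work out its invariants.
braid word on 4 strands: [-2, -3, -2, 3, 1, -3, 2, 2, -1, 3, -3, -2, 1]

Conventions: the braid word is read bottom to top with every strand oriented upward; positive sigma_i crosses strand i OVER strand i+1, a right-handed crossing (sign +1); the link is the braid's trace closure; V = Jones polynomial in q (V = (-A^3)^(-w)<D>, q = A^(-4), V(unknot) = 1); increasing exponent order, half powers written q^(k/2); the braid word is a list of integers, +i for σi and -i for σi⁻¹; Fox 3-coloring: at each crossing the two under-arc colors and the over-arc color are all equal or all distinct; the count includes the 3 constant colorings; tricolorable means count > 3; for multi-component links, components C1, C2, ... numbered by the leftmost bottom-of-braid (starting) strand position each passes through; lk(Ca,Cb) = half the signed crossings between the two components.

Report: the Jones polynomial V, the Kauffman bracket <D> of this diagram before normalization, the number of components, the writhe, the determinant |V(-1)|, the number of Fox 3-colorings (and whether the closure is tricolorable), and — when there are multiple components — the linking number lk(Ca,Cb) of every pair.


V = -q^-3 + q^-2 - q^-1 + 3 - q + q^2 - q^3
<D> = A^-15 - A^-11 + A^-7 - 3A^-3 + A - A^5 + A^9 (w = -1)
1 component over 13 crossings, w = -1
27 Fox colorings among 3^13, |V(-1)| = 9: tricolorable
why: inverse pairs cancel, leaving σ2⁻¹ σ3⁻¹ σ2⁻¹ σ3 σ1 σ3⁻¹ σ2 σ2 σ1⁻¹ σ2⁻¹ σ1


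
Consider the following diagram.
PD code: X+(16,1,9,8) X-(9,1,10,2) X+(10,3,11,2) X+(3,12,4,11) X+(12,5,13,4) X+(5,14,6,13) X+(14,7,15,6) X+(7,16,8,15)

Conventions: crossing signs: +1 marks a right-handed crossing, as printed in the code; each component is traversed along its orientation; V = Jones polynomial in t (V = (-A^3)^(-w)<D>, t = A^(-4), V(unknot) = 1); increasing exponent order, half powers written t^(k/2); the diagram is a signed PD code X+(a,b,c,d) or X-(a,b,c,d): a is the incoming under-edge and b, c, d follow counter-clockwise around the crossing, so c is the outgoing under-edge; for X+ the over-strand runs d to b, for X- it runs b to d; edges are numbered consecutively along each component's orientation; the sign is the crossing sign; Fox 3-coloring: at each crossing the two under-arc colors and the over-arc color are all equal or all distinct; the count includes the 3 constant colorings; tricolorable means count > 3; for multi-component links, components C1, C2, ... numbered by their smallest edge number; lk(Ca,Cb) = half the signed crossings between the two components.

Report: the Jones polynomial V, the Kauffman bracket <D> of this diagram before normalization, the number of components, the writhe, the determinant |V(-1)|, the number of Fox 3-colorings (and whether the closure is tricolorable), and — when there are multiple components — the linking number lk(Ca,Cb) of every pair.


V(t) = -t^(5/2) - t^(9/2) + t^(11/2) - t^(13/2) + t^(15/2) - t^(17/2)
bracket: -A^-16 + A^-12 - A^-8 + A^-4 - 1 - A^8, w = +6
2 components, writhe +6, over 8 crossings
lk(C1,C2) = +3
det 6, colorings 9 of 3^8 — tricolorable
observation: w = +6 shifts under R1 moves; the (-A^3)^(-6) factor cancels that in V


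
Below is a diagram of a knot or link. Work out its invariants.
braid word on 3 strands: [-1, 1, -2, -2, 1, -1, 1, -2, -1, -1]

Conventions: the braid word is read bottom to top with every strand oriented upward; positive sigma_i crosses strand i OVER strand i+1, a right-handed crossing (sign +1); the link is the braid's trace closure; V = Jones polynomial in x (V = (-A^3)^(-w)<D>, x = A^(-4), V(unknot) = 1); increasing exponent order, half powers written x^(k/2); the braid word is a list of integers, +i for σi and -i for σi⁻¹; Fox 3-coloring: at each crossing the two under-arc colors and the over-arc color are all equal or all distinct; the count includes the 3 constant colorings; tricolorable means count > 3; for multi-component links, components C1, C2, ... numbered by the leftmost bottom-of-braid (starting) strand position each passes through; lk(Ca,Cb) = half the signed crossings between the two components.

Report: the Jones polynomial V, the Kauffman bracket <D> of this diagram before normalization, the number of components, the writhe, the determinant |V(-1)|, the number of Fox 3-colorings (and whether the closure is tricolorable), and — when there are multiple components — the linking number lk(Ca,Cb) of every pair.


Jones polynomial: V(x) = -x^-6 + x^-5 - x^-4 + 2x^-3 - x^-2 + x^-1
<D> = A^-8 - A^-4 + 2 - A^4 + A^8 - A^12; writhe -4
components 1, writhe -4 (10 crossings)
3-colorings: 3 of 3^10, det 7 — not tricolorable
note: w = -4 (over 10 crossings) is diagram-only; (-A^3)^(4) removes it from V


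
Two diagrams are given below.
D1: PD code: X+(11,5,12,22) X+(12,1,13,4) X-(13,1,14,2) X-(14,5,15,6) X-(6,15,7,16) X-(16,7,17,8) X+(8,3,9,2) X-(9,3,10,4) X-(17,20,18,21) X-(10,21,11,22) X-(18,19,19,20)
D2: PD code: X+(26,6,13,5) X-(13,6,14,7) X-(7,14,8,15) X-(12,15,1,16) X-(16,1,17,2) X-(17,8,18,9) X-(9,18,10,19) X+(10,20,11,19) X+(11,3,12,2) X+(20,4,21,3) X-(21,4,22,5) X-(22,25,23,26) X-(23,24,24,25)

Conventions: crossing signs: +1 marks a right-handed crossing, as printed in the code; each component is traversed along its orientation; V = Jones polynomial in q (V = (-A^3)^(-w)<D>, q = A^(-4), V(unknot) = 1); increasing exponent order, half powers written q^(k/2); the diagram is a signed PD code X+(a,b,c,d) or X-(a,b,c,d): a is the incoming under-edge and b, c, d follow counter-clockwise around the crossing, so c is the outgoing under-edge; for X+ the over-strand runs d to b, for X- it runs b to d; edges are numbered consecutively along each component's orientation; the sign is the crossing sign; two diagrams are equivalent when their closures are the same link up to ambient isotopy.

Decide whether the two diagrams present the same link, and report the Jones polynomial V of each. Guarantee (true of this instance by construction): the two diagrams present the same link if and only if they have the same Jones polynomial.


same link: no
V(D1) = q^(-9/2) - q^(-5/2) - q^(-3/2) - q^(-1/2)  [11 crossings, <D> = A^-13 + A^-9 + A^-5 - A^3, w = -5]
D2 (bracket A^-13 - A^-9 + A^-5 + A^3; 13 crossings at w = -5): V = -q^(-9/2) - q^(-5/2) + q^(-3/2) - q^(-1/2)
note: comparing 2 Jones polynomials yields 2 groups


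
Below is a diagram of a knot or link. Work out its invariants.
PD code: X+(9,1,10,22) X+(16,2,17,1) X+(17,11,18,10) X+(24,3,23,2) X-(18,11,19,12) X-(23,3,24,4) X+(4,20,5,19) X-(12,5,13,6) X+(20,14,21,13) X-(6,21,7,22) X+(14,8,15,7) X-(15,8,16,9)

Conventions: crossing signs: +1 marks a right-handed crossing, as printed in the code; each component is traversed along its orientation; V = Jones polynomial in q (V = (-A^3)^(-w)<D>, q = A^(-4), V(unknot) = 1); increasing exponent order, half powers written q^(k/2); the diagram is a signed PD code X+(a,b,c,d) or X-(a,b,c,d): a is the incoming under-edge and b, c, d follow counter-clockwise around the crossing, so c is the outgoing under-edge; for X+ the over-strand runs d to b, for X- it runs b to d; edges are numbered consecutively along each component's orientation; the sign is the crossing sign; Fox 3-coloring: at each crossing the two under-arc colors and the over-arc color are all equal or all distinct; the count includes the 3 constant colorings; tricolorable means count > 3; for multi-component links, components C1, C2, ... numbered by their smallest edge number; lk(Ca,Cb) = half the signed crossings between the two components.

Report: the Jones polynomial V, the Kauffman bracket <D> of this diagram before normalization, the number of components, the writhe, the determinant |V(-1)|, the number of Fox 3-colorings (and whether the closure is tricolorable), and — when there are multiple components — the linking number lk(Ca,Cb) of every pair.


V(q) = -q^(1/2) - q^(3/2) - q^(5/2) + q^(9/2)
bracket: A^-12 - A^-4 - 1 - A^4, w = +2
2 components, writhe +2, over 12 crossings
lk(C1,C2) = 0
det 0, colorings 27 of 3^12 — tricolorable
observation: det 0 = |V(-1)|; divisible by 3, so tricolorable


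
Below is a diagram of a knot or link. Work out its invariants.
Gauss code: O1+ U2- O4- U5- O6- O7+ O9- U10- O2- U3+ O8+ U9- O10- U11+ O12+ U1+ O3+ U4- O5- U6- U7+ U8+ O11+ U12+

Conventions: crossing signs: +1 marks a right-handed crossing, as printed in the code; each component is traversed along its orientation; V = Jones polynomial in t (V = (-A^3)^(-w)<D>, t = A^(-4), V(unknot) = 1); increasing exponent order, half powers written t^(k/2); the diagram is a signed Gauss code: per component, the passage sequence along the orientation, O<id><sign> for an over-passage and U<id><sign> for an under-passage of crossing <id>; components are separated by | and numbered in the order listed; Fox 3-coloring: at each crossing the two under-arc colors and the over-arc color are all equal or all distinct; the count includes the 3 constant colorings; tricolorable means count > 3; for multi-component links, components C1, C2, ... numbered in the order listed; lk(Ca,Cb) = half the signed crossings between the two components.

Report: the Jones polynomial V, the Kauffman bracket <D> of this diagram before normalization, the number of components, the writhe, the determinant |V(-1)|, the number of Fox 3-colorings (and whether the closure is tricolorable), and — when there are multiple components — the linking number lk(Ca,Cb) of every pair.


V = -t^-5 + 3t^-4 - 6t^-3 + 9t^-2 - 11t^-1 + 13 - 11t + 9t^2 - 6t^3 + 3t^4 - t^5
<D> = -A^-20 + 3A^-16 - 6A^-12 + 9A^-8 - 11A^-4 + 13 - 11A^4 + 9A^8 - 6A^12 + 3A^16 - A^20 (w = 0)
1 component over 12 crossings, w = 0
3 Fox colorings among 3^12, |V(-1)| = 73: not tricolorable
why: the span of V is 10, forcing >= 10 crossings in any diagram


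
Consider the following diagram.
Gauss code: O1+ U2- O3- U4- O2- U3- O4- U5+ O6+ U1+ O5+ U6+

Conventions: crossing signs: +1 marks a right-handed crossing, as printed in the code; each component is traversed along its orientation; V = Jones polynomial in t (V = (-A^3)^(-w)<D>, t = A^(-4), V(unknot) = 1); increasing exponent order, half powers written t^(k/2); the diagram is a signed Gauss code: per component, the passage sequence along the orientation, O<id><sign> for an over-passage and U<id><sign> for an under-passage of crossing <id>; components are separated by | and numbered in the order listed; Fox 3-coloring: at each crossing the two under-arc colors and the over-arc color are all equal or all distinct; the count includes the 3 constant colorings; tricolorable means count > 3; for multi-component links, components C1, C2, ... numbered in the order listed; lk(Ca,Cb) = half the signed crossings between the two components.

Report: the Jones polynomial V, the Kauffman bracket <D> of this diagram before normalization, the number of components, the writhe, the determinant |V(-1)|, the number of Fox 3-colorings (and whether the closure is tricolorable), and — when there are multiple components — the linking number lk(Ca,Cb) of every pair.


V = -t^-3 + t^-2 - t^-1 + 3 - t + t^2 - t^3
<D> = -A^-12 + A^-8 - A^-4 + 3 - A^4 + A^8 - A^12 (w = 0)
1 component over 6 crossings, w = 0
27 Fox colorings among 3^6, |V(-1)| = 9: tricolorable
why: V spans 6 powers of t: at least 6 crossings in any diagram


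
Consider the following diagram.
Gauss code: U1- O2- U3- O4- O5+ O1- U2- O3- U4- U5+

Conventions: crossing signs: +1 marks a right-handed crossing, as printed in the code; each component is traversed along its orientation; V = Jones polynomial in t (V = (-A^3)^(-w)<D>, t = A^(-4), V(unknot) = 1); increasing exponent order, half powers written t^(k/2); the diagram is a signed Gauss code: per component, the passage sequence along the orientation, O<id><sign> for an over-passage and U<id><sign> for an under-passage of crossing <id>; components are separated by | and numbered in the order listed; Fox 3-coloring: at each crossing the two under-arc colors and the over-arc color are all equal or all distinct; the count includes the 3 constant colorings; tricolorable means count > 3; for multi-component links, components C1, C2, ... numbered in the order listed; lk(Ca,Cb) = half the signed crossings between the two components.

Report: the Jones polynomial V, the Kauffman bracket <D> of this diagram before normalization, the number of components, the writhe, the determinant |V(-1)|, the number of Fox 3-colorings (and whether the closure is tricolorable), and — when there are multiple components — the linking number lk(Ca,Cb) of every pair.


V = -t^-4 + t^-3 + t^-1
<D> = -A^-5 - A^3 + A^7 (w = -3)
1 component over 5 crossings, w = -3
9 Fox colorings among 3^5, |V(-1)| = 3: tricolorable
why: the span of V is 3, forcing >= 3 crossings in any diagram


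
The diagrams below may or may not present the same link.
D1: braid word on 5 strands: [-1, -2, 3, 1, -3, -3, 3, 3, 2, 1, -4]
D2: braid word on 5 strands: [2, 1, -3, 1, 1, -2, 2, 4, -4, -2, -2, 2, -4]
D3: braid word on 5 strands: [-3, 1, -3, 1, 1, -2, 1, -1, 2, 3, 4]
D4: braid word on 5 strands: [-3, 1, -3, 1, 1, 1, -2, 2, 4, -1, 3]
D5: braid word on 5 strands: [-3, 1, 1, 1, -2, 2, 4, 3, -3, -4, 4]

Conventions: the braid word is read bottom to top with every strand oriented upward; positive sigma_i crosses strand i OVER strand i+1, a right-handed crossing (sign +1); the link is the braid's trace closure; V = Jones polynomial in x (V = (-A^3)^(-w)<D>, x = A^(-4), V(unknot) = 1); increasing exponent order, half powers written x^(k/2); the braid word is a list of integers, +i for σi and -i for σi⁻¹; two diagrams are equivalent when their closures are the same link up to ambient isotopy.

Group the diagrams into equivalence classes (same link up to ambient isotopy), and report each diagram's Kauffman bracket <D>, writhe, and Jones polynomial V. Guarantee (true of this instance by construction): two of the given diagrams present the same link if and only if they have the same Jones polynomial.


equivalence classes: {D1} | {D2, D3, D4, D5}
D1 (bracket A + A^5; 11 crossings at w = +1): V = -x^(-1/2) - x^(1/2)
D2 (bracket -A^-15 + A^-7 + A^-3 + A; 13 crossings at w = +1): V = -x^(1/2) - x^(3/2) - x^(5/2) + x^(9/2)
D3 (bracket -A^-9 + A^-1 + A^3 + A^7; 11 crossings at w = +3): V = -x^(1/2) - x^(3/2) - x^(5/2) + x^(9/2)
V(D4) = -x^(1/2) - x^(3/2) - x^(5/2) + x^(9/2)  (w +3, c 11, <D> = -A^-9 + A^-1 + A^3 + A^7)
V(D5) = -x^(1/2) - x^(3/2) - x^(5/2) + x^(9/2)  (w +3, c 11, <D> = -A^-9 + A^-1 + A^3 + A^7)
key observation: V(x) takes 2 values over 5 diagrams, fixing the grouping


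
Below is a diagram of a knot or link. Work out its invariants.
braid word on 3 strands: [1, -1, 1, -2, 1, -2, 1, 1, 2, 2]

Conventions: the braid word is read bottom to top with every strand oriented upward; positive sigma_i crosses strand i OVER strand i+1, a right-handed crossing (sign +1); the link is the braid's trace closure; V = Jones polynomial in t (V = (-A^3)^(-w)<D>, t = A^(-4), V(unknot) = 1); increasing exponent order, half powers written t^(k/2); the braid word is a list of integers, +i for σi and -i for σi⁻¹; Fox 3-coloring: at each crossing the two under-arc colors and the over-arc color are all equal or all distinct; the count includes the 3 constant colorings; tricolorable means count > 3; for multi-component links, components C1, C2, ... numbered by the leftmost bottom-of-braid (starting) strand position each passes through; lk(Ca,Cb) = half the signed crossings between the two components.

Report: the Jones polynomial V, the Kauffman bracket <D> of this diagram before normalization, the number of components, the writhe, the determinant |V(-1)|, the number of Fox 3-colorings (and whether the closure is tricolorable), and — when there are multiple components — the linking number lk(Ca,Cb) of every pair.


V = 2t - 2t^2 + 3t^3 - 3t^4 + 2t^5 - 2t^6 + t^7
<D> = A^-16 - 2A^-12 + 2A^-8 - 3A^-4 + 3 - 2A^4 + 2A^8 (w = +4)
1 component over 10 crossings, w = +4
9 Fox colorings among 3^10, |V(-1)| = 15: tricolorable
why: det 15 = |V(-1)|; divisible by 3, so tricolorable


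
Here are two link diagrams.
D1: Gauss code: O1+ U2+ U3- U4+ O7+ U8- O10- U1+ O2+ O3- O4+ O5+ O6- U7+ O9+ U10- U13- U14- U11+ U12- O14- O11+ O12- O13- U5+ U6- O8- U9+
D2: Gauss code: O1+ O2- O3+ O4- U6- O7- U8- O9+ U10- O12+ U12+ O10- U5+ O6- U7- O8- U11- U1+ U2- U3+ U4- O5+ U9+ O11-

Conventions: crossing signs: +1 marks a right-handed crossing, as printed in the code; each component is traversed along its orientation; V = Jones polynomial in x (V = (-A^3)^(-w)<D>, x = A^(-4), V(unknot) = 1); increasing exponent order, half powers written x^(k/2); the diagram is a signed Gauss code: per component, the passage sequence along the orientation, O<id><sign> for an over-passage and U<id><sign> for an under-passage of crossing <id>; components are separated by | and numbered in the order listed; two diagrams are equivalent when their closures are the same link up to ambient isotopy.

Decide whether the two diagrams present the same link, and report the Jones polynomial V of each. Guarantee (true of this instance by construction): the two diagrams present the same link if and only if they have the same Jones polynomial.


equivalent: no
V(D1) = x^-1 - 1 + 2x - 2x^2 + 2x^3 - 2x^4 + x^5  (w 0, c 14, <D> = A^-20 - 2A^-16 + 2A^-12 - 2A^-8 + 2A^-4 - 1 + A^4)
V(D2) = x^-5 - 2x^-4 + 2x^-3 - 2x^-2 + 2x^-1 - 1 + x  (w -2, c 12, <D> = A^-10 - A^-6 + 2A^-2 - 2A^2 + 2A^6 - 2A^10 + A^14)
why: 2 classes among 2 diagrams; unequal V(x) rules out equality


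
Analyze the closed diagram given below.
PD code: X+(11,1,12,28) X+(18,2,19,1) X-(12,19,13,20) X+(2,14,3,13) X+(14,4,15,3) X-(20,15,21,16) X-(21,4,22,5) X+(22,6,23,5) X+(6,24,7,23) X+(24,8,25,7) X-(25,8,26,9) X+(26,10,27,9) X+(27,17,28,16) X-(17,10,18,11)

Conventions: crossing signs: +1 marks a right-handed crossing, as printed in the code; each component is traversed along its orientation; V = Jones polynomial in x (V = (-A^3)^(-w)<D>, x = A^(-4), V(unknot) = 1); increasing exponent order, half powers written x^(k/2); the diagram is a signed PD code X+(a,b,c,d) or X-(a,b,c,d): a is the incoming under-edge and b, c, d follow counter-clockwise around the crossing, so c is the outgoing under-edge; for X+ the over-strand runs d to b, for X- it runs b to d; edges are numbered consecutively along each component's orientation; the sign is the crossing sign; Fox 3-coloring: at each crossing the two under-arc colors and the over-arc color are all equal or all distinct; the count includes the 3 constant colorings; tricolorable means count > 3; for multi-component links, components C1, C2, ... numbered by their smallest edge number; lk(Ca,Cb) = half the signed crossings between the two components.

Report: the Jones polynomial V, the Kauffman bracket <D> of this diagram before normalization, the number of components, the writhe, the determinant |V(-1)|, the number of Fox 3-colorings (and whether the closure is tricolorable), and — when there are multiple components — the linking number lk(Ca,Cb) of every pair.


V = -1 + 3x - 3x^2 + 5x^3 - 5x^4 + 4x^5 - 3x^6 + 2x^7 - x^8
<D> = -A^-20 + 2A^-16 - 3A^-12 + 4A^-8 - 5A^-4 + 5 - 3A^4 + 3A^8 - A^12 (w = +4)
1 component over 14 crossings, w = +4
9 Fox colorings among 3^14, |V(-1)| = 27: tricolorable
why: the span of V is 8, forcing >= 8 crossings in any diagram


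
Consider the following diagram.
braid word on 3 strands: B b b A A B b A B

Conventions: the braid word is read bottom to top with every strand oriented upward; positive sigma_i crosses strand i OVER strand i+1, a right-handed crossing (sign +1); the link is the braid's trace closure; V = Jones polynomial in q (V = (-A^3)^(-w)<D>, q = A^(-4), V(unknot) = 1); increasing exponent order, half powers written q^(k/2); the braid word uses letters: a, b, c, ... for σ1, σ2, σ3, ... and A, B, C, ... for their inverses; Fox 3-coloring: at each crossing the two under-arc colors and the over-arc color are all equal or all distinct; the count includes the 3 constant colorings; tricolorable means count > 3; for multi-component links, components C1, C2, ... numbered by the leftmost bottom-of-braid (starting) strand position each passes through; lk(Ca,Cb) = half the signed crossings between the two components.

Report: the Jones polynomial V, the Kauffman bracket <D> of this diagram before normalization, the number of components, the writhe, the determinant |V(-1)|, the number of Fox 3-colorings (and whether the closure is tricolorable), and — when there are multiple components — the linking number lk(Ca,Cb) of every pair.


V(q) = q^(-9/2) - q^(-5/2) - q^(-3/2) - q^(-1/2)
bracket: A^-7 + A^-3 + A - A^9, w = -3
2 components, writhe -3, over 9 crossings
lk(C1,C2) = 0
det 0, colorings 27 of 3^9 — tricolorable
observation: the 1 component pair carries total linking 0


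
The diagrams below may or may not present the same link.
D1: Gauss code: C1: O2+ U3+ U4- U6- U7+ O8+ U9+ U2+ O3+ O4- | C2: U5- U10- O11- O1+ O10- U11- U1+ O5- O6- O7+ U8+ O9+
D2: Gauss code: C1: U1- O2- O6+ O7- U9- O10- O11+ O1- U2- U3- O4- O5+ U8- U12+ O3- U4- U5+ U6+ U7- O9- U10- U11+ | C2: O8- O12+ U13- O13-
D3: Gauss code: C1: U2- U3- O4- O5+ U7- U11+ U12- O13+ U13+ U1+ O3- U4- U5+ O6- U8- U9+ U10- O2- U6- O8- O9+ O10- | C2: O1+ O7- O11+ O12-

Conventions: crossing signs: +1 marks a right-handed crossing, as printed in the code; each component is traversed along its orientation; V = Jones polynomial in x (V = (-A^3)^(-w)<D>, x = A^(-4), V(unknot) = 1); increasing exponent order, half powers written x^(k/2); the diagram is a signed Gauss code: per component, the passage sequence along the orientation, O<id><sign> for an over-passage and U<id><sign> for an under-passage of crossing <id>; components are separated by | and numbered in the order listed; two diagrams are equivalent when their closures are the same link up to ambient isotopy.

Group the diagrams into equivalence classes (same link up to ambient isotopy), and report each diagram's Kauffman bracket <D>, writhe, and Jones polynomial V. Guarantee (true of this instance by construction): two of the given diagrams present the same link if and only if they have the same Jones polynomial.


grouping into links: {D1} | {D2, D3}
V(D1) = -x^(1/2) - x^(5/2)  (w +1, c 11, <D> = A^-7 + A)
V(D2) = x^(-9/2) - x^(-5/2) - x^(-3/2) - x^(-1/2)  (w -5, c 13, <D> = A^-13 + A^-9 + A^-5 - A^3)
V(D3) = x^(-9/2) - x^(-5/2) - x^(-3/2) - x^(-1/2)  [13 crossings, <D> = A^-7 + A^-3 + A - A^9, w = -3]
why: comparing 3 Jones polynomials yields 2 groups


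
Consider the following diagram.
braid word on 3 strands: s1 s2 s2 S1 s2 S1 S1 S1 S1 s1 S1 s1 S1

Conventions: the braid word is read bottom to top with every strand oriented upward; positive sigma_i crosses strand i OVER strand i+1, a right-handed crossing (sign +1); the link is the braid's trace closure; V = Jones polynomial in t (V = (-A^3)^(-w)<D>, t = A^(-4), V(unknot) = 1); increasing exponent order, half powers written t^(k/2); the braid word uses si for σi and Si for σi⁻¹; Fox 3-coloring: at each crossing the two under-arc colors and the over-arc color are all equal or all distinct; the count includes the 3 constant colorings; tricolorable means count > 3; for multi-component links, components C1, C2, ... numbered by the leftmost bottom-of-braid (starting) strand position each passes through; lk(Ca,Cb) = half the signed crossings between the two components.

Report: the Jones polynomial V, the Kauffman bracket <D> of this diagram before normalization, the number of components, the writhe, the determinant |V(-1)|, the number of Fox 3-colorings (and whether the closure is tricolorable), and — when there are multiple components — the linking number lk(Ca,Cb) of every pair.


V(t) = -t^(-9/2) + 2t^(-7/2) - 3t^(-5/2) + 3t^(-3/2) - 4t^(-1/2) + 2t^(1/2) - 2t^(3/2) + t^(5/2)
bracket: -A^-13 + 2A^-9 - 2A^-5 + 4A^-1 - 3A^3 + 3A^7 - 2A^11 + A^15, w = -1
2 components, writhe -1, over 13 crossings
lk(C1,C2) = -1
det 18, colorings 9 of 3^13 — tricolorable
observation: span 7 respects span(V) <= c + mu - 1 = 14 for this 2-component diagram


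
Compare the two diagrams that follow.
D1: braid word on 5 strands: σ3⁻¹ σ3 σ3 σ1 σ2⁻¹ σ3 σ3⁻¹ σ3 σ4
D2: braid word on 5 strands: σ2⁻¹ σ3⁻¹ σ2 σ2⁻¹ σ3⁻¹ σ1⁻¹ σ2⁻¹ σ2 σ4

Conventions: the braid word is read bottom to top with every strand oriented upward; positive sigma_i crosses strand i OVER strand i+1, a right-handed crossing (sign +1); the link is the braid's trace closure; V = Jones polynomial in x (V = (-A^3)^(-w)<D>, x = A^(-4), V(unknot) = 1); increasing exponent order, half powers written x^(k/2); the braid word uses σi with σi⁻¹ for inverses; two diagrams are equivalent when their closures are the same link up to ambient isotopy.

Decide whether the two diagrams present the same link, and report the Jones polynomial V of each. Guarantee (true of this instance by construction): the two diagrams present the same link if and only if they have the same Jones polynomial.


equivalent: no
D1 (bracket A^-1 + A^7; 9 crossings at w = +3): V = -x^(1/2) - x^(5/2)
V(D2) = -x^(-5/2) - x^(-1/2)  (w -3, c 9, <D> = A^-7 + A)
key observation: 2 classes among 2 diagrams; unequal V(x) rules out equality


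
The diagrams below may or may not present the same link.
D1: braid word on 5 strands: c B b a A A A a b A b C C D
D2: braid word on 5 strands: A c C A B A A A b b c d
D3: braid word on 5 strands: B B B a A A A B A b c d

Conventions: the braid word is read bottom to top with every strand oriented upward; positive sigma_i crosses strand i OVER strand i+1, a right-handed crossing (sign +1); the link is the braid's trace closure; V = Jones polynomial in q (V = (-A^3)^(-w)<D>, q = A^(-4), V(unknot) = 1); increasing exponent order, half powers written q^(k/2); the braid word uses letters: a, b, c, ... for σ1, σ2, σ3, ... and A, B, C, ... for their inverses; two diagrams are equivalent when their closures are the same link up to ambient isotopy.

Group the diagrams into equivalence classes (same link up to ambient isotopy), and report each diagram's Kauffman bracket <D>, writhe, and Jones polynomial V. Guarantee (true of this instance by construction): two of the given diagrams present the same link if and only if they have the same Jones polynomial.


grouping into links: {D1} | {D2} | {D3}
V(D1) = q^-2 - q^-1 + 1 - q + q^2  (w -2, c 14, <D> = A^-14 - A^-10 + A^-6 - A^-2 + A^2)
V(D2) = -q^-6 + q^-5 - q^-4 + 2q^-3 - q^-2 + q^-1  (w -2, c 12, <D> = A^-2 - A^2 + 2A^6 - A^10 + A^14 - A^18)
D3 (bracket A^-4 + A^4 - A^8 + A^12 - A^16; 12 crossings at w = -4): V = -q^-7 + q^-6 - q^-5 + q^-4 + q^-2
why: 3 values of V(q) split the 3 diagrams


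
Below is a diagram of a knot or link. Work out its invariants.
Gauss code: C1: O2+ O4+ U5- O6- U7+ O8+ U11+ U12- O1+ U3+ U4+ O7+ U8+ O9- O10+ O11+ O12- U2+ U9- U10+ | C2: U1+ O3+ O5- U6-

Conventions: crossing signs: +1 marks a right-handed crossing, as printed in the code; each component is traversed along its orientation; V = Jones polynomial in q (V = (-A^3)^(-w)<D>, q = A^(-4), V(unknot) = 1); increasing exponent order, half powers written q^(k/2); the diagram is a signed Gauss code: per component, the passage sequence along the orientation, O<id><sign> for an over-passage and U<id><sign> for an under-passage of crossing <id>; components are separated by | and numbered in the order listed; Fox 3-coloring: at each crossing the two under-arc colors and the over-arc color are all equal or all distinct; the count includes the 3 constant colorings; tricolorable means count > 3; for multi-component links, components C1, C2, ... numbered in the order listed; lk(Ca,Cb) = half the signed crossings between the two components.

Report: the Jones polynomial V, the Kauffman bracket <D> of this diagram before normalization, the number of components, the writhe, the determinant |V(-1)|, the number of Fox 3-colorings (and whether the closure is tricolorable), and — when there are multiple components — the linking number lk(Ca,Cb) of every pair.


Jones polynomial: V(q) = -2q^(1/2) + q^(3/2) - 2q^(5/2) + q^(7/2) - q^(9/2) + q^(11/2)
<D> = A^-10 - A^-6 + A^-2 - 2A^2 + A^6 - 2A^10; writhe +4
components 2, writhe +4 (12 crossings)
linking number lk(C1,C2) = 0
3-colorings: 3 of 3^12, det 8 — not tricolorable
note: |V(-1)| = 8: so not tricolorable, since 3 does not divide 8


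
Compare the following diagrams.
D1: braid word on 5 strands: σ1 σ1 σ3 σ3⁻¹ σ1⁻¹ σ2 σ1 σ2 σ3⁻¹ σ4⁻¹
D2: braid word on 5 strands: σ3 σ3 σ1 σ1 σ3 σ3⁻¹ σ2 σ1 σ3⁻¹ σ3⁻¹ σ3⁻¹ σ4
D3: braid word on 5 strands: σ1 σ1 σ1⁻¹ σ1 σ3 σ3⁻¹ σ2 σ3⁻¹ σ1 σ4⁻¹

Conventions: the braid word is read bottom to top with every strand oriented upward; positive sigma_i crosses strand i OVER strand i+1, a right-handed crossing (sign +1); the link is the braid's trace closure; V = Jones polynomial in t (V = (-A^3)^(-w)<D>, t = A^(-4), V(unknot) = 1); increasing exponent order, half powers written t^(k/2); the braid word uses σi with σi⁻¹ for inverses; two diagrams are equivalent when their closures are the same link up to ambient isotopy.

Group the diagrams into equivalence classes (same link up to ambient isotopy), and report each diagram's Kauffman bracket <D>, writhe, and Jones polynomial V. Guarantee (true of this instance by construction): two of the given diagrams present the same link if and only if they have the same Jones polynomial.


classes: {D1, D2, D3}
V(D1) = t + t^3 - t^4  [10 crossings, <D> = -A^-10 + A^-6 + A^2, w = +2]
V(D2) = t + t^3 - t^4  (w +4, c 12, <D> = -A^-4 + 1 + A^8)
D3 (bracket -A^-10 + A^-6 + A^2; 10 crossings at w = +2): V = t + t^3 - t^4
note: one V(t) for all 3 diagrams — one class (guaranteed)


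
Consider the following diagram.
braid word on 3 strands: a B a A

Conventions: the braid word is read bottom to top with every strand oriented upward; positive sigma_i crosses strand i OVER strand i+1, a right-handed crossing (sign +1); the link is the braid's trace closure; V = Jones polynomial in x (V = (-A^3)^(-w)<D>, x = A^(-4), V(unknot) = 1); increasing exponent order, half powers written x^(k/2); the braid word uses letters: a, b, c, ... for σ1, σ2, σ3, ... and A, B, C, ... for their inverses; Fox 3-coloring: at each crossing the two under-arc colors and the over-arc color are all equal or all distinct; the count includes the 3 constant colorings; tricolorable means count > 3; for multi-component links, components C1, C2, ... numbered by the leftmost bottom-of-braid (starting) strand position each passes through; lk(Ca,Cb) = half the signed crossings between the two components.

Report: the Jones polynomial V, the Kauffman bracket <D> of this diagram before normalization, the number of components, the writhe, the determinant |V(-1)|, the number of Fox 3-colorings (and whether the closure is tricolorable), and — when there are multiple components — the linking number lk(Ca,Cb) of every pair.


Jones polynomial: V(x) = 1
<D> = 1; writhe 0
components 1, writhe 0 (4 crossings)
3-colorings: 3 of 3^4, det 1 — not tricolorable
note: inverse pairs cancel, leaving σ1 σ2⁻¹


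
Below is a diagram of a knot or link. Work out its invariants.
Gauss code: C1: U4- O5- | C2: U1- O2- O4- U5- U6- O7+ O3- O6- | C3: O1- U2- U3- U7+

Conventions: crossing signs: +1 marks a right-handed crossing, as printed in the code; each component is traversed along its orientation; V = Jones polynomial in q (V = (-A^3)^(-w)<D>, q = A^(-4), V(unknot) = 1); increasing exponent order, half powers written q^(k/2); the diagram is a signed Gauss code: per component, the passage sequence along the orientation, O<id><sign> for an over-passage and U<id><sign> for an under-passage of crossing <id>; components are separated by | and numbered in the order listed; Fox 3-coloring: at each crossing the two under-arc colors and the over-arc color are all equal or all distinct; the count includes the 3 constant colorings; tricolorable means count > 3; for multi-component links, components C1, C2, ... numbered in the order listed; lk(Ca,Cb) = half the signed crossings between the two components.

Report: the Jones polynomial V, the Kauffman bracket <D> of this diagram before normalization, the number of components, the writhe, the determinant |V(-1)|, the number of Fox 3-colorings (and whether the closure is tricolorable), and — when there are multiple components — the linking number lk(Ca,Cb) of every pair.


V(q) = q^-5 + 2q^-3 + q^-1
bracket: -A^-11 - 2A^-3 - A^5, w = -5
3 components, writhe -5, over 7 crossings
lk(C1,C2) = -1
linking number lk(C1,C3) = 0
lk(C2,C3): -1
det 4, colorings 3 of 3^7 — not tricolorable
observation: the 3 component pairs carry total linking -2


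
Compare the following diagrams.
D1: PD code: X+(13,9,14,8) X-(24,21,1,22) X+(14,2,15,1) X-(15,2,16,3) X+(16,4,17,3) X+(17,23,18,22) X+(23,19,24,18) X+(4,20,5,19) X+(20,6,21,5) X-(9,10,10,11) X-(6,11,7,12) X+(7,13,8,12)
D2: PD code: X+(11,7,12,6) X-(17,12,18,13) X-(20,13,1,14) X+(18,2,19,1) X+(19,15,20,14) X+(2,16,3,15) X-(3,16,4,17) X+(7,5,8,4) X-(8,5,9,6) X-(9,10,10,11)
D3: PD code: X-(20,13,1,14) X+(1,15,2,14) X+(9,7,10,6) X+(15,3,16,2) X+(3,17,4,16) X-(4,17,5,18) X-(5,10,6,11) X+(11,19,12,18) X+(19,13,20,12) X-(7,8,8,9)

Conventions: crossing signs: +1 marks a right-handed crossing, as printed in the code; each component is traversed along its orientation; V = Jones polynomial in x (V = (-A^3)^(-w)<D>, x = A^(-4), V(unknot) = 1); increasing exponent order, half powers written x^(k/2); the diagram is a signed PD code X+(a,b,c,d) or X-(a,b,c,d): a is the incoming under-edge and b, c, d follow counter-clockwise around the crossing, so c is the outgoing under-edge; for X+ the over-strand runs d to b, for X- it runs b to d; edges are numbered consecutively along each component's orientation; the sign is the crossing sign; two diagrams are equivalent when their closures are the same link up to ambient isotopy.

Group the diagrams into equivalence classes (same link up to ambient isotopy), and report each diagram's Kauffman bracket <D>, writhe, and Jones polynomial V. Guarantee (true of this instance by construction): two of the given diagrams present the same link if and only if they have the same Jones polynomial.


classes: {D1} | {D2} | {D3}
V(D1) = x - x^2 + 2x^3 - x^4 + x^5 - x^6  [12 crossings, <D> = -A^-12 + A^-8 - A^-4 + 2 - A^4 + A^8, w = +4]
D2 (bracket 1; 10 crossings at w = 0): V = 1
V(D3) = x + x^3 - x^4  [10 crossings, <D> = -A^-10 + A^-6 + A^2, w = +2]
note: 3 classes among 3 diagrams; unequal V(x) rules out equality


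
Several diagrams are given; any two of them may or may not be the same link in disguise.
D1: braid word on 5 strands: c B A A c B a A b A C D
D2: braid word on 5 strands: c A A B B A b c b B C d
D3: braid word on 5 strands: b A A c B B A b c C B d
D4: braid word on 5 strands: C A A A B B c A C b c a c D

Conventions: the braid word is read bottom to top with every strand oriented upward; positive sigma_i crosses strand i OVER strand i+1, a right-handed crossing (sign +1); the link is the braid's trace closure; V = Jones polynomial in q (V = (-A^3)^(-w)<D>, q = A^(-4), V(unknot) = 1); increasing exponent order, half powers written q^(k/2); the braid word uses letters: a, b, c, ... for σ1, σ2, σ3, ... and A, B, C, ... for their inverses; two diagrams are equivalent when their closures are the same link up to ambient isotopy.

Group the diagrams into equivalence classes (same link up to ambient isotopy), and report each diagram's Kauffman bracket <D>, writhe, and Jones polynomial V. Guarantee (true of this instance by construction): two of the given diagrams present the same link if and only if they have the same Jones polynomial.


classes: {D1} | {D2, D3, D4}
V(D1) = -q^-4 + q^-3 + q^-1  [12 crossings, <D> = A^-8 + 1 - A^4, w = -4]
V(D2) = -q^-6 + q^-5 - q^-4 + 2q^-3 - q^-2 + q^-1  (w -2, c 12, <D> = A^-2 - A^2 + 2A^6 - A^10 + A^14 - A^18)
D3 (bracket A^-2 - A^2 + 2A^6 - A^10 + A^14 - A^18; 12 crossings at w = -2): V = -q^-6 + q^-5 - q^-4 + 2q^-3 - q^-2 + q^-1
V(D4) = -q^-6 + q^-5 - q^-4 + 2q^-3 - q^-2 + q^-1  [14 crossings, <D> = A^-8 - A^-4 + 2 - A^4 + A^8 - A^12, w = -4]
note: comparing 4 Jones polynomials yields 2 groups


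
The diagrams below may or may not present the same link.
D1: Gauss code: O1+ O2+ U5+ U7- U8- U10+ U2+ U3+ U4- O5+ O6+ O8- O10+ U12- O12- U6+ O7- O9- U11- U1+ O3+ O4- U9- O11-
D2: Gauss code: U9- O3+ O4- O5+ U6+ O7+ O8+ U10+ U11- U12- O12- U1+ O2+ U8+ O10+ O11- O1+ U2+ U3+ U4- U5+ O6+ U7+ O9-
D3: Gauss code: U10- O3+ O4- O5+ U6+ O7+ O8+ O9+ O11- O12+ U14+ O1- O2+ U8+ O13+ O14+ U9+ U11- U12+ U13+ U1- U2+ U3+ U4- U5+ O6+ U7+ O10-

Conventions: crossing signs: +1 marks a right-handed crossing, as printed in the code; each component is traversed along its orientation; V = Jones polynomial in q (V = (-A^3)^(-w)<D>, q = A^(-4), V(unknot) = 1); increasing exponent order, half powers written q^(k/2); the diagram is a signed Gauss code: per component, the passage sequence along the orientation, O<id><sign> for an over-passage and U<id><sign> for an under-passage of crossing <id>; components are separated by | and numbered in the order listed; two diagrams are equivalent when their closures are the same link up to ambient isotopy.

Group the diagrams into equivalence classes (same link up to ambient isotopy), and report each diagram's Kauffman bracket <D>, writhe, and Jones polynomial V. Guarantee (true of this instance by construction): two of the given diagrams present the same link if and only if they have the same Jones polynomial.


equivalence classes: {D1} | {D2, D3}
D1 (bracket 1; 12 crossings at w = 0): V = 1
V(D2) = q^2 + 2q^4 - 2q^5 + q^6 - 2q^7 + q^8  [12 crossings, <D> = A^-20 - 2A^-16 + A^-12 - 2A^-8 + 2A^-4 + A^4, w = +4]
D3 (bracket A^-14 - 2A^-10 + A^-6 - 2A^-2 + 2A^2 + A^10; 14 crossings at w = +6): V = q^2 + 2q^4 - 2q^5 + q^6 - 2q^7 + q^8
key observation: V(q) takes 2 values over 3 diagrams, fixing the grouping
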